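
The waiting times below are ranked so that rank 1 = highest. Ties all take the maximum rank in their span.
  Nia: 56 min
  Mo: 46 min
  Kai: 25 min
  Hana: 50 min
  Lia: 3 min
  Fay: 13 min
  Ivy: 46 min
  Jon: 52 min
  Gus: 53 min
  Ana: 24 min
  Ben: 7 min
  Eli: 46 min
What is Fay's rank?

10

Sorted (descending): 56, 53, 52, 50, 46, 46, 46, 25, 24, 13, 7, 3
The 3 values of 46 occupy positions 5–7 → each gets rank 7.
Fay has value 13 min → rank 10.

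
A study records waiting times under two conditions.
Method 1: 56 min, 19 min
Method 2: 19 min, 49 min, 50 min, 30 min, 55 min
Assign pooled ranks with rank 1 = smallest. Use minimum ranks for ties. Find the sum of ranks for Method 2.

19

Sorted (ascending): 19, 19, 30, 49, 50, 55, 56
The 2 values of 19 occupy positions 1–2 → each gets rank 1.
Method 2 values → pooled ranks: 19→1, 49→4, 50→5, 30→3, 55→6
Rank sum = 1 + 4 + 5 + 3 + 6 = 19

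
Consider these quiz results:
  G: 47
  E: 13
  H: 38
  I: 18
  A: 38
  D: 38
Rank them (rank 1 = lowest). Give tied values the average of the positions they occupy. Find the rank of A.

Sorted (ascending): 13, 18, 38, 38, 38, 47
The 3 values of 38 occupy positions 3–5 → average rank 4.
A has value 38 → rank 4.

4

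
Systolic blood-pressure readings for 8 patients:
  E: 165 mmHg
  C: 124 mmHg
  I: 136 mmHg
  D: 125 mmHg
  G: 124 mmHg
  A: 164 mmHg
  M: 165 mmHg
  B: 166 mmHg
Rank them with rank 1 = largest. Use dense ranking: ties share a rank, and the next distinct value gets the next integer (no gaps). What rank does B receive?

Sorted (descending): 166, 165, 165, 164, 136, 125, 124, 124
The 2 values of 165 share dense rank 2.
The 2 values of 124 share dense rank 6.
Remaining distinct values take the next consecutive integers.
B has value 166 mmHg → rank 1.

1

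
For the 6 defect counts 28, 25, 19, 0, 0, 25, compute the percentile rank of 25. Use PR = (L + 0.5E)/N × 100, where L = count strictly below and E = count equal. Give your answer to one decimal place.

66.7

N = 6.
Strictly below 25: 3. Equal to 25: 2.
PR = (3 + 0.5·2)/6 × 100 = 66.7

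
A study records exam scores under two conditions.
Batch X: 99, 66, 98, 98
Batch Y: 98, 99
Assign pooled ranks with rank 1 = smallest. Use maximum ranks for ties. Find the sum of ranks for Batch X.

Sorted (ascending): 66, 98, 98, 98, 99, 99
The 3 values of 98 occupy positions 2–4 → each gets rank 4.
The 2 values of 99 occupy positions 5–6 → each gets rank 6.
Batch X values → pooled ranks: 99→6, 66→1, 98→4, 98→4
Rank sum = 6 + 1 + 4 + 4 = 15

15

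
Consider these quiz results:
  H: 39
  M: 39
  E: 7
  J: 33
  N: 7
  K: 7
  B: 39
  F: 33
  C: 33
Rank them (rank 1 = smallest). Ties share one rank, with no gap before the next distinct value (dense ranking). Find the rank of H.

3

Sorted (ascending): 7, 7, 7, 33, 33, 33, 39, 39, 39
The 3 values of 7 share dense rank 1.
The 3 values of 33 share dense rank 2.
The 3 values of 39 share dense rank 3.
H has value 39 → rank 3.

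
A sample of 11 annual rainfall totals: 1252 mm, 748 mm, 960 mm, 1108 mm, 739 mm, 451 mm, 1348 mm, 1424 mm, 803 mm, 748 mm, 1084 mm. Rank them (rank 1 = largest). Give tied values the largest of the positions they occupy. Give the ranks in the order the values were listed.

Sorted (descending): 1424, 1348, 1252, 1108, 1084, 960, 803, 748, 748, 739, 451
The 2 values of 748 occupy positions 8–9 → each gets rank 9.

3, 9, 6, 4, 10, 11, 2, 1, 7, 9, 5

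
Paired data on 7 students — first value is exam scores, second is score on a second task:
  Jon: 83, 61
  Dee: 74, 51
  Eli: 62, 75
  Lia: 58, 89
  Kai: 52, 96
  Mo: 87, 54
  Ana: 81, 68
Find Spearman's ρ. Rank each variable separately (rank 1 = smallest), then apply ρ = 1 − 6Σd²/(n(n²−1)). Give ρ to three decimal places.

Ranks of variable 1: 6, 4, 3, 2, 1, 7, 5
Ranks of variable 2: 3, 1, 5, 6, 7, 2, 4
d = r₁ − r₂: 3, 3, -2, -4, -6, 5, 1
d²: 9, 9, 4, 16, 36, 25, 1; Σd² = 100
ρ = 1 − 6·100/(7·48) = 1 − 600/336 = -0.786

-0.786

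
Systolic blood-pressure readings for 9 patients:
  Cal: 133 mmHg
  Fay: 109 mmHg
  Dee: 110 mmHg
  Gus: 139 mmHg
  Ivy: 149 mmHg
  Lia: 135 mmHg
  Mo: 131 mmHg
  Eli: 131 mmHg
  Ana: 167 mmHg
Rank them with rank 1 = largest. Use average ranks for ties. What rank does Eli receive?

Sorted (descending): 167, 149, 139, 135, 133, 131, 131, 110, 109
The 2 values of 131 occupy positions 6–7 → average rank (6+7)/2 = 6.5.
Eli has value 131 mmHg → rank 6.5.

6.5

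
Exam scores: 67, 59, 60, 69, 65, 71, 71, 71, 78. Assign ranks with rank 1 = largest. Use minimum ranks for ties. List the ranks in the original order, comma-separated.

Sorted (descending): 78, 71, 71, 71, 69, 67, 65, 60, 59
The 3 values of 71 occupy positions 2–4 → each gets rank 2.

6, 9, 8, 5, 7, 2, 2, 2, 1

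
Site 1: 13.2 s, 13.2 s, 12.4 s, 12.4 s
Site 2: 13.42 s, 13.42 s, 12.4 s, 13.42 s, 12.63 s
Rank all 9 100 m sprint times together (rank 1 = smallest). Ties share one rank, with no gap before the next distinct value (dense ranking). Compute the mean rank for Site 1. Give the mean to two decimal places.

Sorted (ascending): 12.4, 12.4, 12.4, 12.63, 13.2, 13.2, 13.42, 13.42, 13.42
The 3 values of 12.4 share dense rank 1.
The 2 values of 13.2 share dense rank 3.
The 3 values of 13.42 share dense rank 4.
Remaining distinct values take the next consecutive integers.
Site 1 values → pooled ranks: 13.2→3, 13.2→3, 12.4→1, 12.4→1
Mean rank = (3 + 3 + 1 + 1) / 4 = 2.00

2.00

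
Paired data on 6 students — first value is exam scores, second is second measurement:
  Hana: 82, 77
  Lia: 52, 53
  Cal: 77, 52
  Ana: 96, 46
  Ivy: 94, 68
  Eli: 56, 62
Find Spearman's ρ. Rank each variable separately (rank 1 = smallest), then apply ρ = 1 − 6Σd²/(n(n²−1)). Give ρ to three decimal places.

Ranks of variable 1: 4, 1, 3, 6, 5, 2
Ranks of variable 2: 6, 3, 2, 1, 5, 4
d = r₁ − r₂: -2, -2, 1, 5, 0, -2
d²: 4, 4, 1, 25, 0, 4; Σd² = 38
ρ = 1 − 6·38/(6·35) = 1 − 228/210 = -0.086

-0.086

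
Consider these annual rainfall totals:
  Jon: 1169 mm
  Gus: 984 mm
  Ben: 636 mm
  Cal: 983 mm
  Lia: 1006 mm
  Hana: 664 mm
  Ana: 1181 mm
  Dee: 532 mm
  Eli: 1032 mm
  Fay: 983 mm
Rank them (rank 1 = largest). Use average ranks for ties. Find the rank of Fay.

Sorted (descending): 1181, 1169, 1032, 1006, 984, 983, 983, 664, 636, 532
The 2 values of 983 occupy positions 6–7 → average rank (6+7)/2 = 6.5.
Fay has value 983 mm → rank 6.5.

6.5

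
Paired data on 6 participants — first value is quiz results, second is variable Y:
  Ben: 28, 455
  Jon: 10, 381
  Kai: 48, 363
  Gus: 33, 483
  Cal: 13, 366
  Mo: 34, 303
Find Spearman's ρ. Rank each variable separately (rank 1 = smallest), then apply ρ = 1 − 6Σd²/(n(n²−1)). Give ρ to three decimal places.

-0.429

Ranks of variable 1: 3, 1, 6, 4, 2, 5
Ranks of variable 2: 5, 4, 2, 6, 3, 1
d = r₁ − r₂: -2, -3, 4, -2, -1, 4
d²: 4, 9, 16, 4, 1, 16; Σd² = 50
ρ = 1 − 6·50/(6·35) = 1 − 300/210 = -0.429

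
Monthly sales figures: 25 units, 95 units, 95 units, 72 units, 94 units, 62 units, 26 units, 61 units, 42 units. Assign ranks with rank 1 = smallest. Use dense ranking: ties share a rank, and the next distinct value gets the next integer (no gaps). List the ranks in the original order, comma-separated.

Sorted (ascending): 25, 26, 42, 61, 62, 72, 94, 95, 95
The 2 values of 95 share dense rank 8.
Remaining distinct values take the next consecutive integers.

1, 8, 8, 6, 7, 5, 2, 4, 3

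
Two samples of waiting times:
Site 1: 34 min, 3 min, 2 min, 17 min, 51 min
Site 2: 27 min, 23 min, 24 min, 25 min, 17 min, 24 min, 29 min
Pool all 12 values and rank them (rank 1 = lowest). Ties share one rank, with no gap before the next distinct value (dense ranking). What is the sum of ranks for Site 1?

Sorted (ascending): 2, 3, 17, 17, 23, 24, 24, 25, 27, 29, 34, 51
The 2 values of 17 share dense rank 3.
The 2 values of 24 share dense rank 5.
Remaining distinct values take the next consecutive integers.
Site 1 values → pooled ranks: 34→9, 3→2, 2→1, 17→3, 51→10
Rank sum = 9 + 2 + 1 + 3 + 10 = 25

25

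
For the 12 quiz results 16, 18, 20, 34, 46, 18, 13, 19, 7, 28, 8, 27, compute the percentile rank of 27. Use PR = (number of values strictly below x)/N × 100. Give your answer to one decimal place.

N = 12.
Strictly below 27: 8. Equal to 27: 1.
PR = 8/12 × 100 = 66.7

66.7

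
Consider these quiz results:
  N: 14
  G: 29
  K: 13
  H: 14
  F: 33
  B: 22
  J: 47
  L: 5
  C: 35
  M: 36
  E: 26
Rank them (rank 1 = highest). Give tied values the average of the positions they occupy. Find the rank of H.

8.5

Sorted (descending): 47, 36, 35, 33, 29, 26, 22, 14, 14, 13, 5
The 2 values of 14 occupy positions 8–9 → average rank (8+9)/2 = 8.5.
H has value 14 → rank 8.5.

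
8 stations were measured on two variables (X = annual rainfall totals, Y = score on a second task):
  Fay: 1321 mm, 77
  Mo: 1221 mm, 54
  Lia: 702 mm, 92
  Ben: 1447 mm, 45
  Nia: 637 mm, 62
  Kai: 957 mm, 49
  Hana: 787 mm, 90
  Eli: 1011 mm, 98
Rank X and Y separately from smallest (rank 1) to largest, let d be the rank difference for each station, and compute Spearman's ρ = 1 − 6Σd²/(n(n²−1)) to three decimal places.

-0.405

Ranks of variable 1: 7, 6, 2, 8, 1, 4, 3, 5
Ranks of variable 2: 5, 3, 7, 1, 4, 2, 6, 8
d = r₁ − r₂: 2, 3, -5, 7, -3, 2, -3, -3
d²: 4, 9, 25, 49, 9, 4, 9, 9; Σd² = 118
ρ = 1 − 6·118/(8·63) = 1 − 708/504 = -0.405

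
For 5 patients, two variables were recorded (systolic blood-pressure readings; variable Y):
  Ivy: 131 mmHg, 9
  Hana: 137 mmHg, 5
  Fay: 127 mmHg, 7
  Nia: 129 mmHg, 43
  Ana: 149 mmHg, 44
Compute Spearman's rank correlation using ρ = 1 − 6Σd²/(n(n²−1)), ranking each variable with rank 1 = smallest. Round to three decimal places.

0.300

Ranks of variable 1: 3, 4, 1, 2, 5
Ranks of variable 2: 3, 1, 2, 4, 5
d = r₁ − r₂: 0, 3, -1, -2, 0
d²: 0, 9, 1, 4, 0; Σd² = 14
ρ = 1 − 6·14/(5·24) = 1 − 84/120 = 0.300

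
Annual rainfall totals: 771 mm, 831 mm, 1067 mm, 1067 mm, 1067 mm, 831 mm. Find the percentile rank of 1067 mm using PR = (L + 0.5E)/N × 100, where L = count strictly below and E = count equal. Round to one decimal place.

N = 6.
Strictly below 1067: 3. Equal to 1067: 3.
PR = (3 + 0.5·3)/6 × 100 = 75.0

75.0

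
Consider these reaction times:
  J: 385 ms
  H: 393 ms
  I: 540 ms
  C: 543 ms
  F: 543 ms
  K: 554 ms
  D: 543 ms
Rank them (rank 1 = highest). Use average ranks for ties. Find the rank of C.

3

Sorted (descending): 554, 543, 543, 543, 540, 393, 385
The 3 values of 543 occupy positions 2–4 → average rank 3.
C has value 543 ms → rank 3.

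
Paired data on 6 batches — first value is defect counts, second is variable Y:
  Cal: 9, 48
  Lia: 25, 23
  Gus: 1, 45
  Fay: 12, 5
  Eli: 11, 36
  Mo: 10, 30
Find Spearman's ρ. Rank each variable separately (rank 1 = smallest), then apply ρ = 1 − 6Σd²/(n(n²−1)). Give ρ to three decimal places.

Ranks of variable 1: 2, 6, 1, 5, 4, 3
Ranks of variable 2: 6, 2, 5, 1, 4, 3
d = r₁ − r₂: -4, 4, -4, 4, 0, 0
d²: 16, 16, 16, 16, 0, 0; Σd² = 64
ρ = 1 − 6·64/(6·35) = 1 − 384/210 = -0.829

-0.829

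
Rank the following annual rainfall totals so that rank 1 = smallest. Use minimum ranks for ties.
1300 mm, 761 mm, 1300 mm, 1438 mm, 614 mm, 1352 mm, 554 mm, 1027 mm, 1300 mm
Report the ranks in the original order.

5, 3, 5, 9, 2, 8, 1, 4, 5

Sorted (ascending): 554, 614, 761, 1027, 1300, 1300, 1300, 1352, 1438
The 3 values of 1300 occupy positions 5–7 → each gets rank 5.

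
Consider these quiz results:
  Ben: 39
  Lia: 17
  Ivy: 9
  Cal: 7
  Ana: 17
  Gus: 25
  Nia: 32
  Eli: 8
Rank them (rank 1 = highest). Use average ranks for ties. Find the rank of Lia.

Sorted (descending): 39, 32, 25, 17, 17, 9, 8, 7
The 2 values of 17 occupy positions 4–5 → average rank (4+5)/2 = 4.5.
Lia has value 17 → rank 4.5.

4.5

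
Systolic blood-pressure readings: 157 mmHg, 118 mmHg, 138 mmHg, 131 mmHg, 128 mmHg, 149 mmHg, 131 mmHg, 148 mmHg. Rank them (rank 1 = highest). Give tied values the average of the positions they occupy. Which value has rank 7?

Sorted (descending): 157, 149, 148, 138, 131, 131, 128, 118
The 2 values of 131 occupy positions 5–6 → average rank (5+6)/2 = 5.5.
Rank 7 → value 128.

128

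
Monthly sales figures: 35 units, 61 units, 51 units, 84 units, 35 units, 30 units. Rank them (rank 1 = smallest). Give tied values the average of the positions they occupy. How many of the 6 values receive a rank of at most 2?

Sorted (ascending): 30, 35, 35, 51, 61, 84
The 2 values of 35 occupy positions 2–3 → average rank (2+3)/2 = 2.5.
Ranks ≤ 2: {1} → 1 value.

1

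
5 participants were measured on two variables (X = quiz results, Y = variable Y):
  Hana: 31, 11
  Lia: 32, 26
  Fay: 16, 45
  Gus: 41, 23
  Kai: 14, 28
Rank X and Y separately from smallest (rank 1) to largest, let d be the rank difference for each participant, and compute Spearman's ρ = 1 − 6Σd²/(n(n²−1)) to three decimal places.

-0.600

Ranks of variable 1: 3, 4, 2, 5, 1
Ranks of variable 2: 1, 3, 5, 2, 4
d = r₁ − r₂: 2, 1, -3, 3, -3
d²: 4, 1, 9, 9, 9; Σd² = 32
ρ = 1 − 6·32/(5·24) = 1 − 192/120 = -0.600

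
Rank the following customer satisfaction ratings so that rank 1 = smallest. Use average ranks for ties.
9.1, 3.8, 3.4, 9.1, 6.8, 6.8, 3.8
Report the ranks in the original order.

Sorted (ascending): 3.4, 3.8, 3.8, 6.8, 6.8, 9.1, 9.1
The 2 values of 3.8 occupy positions 2–3 → average rank (2+3)/2 = 2.5.
The 2 values of 6.8 occupy positions 4–5 → average rank (4+5)/2 = 4.5.
The 2 values of 9.1 occupy positions 6–7 → average rank (6+7)/2 = 6.5.

6.5, 2.5, 1, 6.5, 4.5, 4.5, 2.5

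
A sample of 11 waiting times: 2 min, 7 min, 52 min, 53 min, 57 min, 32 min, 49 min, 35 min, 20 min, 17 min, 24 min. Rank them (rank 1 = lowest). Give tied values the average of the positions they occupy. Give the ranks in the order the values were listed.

Sorted (ascending): 2, 7, 17, 20, 24, 32, 35, 49, 52, 53, 57
No ties — each value takes its position as its rank.

1, 2, 9, 10, 11, 6, 8, 7, 4, 3, 5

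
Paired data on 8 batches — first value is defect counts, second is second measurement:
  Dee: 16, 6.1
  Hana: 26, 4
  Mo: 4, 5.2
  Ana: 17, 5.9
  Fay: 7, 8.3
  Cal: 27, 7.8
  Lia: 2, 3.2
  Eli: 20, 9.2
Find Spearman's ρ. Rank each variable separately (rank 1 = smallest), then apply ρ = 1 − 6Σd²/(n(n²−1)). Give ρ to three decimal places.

Ranks of variable 1: 4, 7, 2, 5, 3, 8, 1, 6
Ranks of variable 2: 5, 2, 3, 4, 7, 6, 1, 8
d = r₁ − r₂: -1, 5, -1, 1, -4, 2, 0, -2
d²: 1, 25, 1, 1, 16, 4, 0, 4; Σd² = 52
ρ = 1 − 6·52/(8·63) = 1 − 312/504 = 0.381

0.381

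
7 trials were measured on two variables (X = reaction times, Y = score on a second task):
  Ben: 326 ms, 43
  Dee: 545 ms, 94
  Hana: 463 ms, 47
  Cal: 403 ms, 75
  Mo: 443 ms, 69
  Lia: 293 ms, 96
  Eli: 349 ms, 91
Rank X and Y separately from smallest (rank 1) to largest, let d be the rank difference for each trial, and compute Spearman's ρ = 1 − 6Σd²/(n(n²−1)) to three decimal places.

Ranks of variable 1: 2, 7, 6, 4, 5, 1, 3
Ranks of variable 2: 1, 6, 2, 4, 3, 7, 5
d = r₁ − r₂: 1, 1, 4, 0, 2, -6, -2
d²: 1, 1, 16, 0, 4, 36, 4; Σd² = 62
ρ = 1 − 6·62/(7·48) = 1 − 372/336 = -0.107

-0.107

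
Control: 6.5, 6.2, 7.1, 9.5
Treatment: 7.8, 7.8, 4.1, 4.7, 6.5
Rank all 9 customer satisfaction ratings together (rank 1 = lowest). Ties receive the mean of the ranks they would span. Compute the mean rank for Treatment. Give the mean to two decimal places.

4.50

Sorted (ascending): 4.1, 4.7, 6.2, 6.5, 6.5, 7.1, 7.8, 7.8, 9.5
The 2 values of 6.5 occupy positions 4–5 → average rank (4+5)/2 = 4.5.
The 2 values of 7.8 occupy positions 7–8 → average rank (7+8)/2 = 7.5.
Treatment values → pooled ranks: 7.8→7.5, 7.8→7.5, 4.1→1, 4.7→2, 6.5→4.5
Mean rank = (7.5 + 7.5 + 1 + 2 + 4.5) / 5 = 4.50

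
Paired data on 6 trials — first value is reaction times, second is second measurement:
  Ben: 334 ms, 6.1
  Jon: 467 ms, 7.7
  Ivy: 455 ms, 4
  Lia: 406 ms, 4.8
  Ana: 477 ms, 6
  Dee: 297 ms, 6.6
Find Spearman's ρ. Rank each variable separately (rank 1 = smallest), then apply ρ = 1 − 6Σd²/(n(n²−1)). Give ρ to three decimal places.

Ranks of variable 1: 2, 5, 4, 3, 6, 1
Ranks of variable 2: 4, 6, 1, 2, 3, 5
d = r₁ − r₂: -2, -1, 3, 1, 3, -4
d²: 4, 1, 9, 1, 9, 16; Σd² = 40
ρ = 1 − 6·40/(6·35) = 1 − 240/210 = -0.143

-0.143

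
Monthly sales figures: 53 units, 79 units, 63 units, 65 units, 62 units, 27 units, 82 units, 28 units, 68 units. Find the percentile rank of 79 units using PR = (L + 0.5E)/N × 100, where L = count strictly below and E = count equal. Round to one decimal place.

83.3

N = 9.
Strictly below 79: 7. Equal to 79: 1.
PR = (7 + 0.5·1)/9 × 100 = 83.3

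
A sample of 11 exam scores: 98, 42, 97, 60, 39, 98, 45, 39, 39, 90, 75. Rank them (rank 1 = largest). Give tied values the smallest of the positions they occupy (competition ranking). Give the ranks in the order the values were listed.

1, 8, 3, 6, 9, 1, 7, 9, 9, 4, 5

Sorted (descending): 98, 98, 97, 90, 75, 60, 45, 42, 39, 39, 39
The 2 values of 98 occupy positions 1–2 → each gets rank 1.
The 3 values of 39 occupy positions 9–11 → each gets rank 9.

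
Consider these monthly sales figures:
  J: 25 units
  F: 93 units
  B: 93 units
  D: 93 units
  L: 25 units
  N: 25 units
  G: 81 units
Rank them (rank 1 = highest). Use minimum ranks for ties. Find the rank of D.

1

Sorted (descending): 93, 93, 93, 81, 25, 25, 25
The 3 values of 93 occupy positions 1–3 → each gets rank 1.
The 3 values of 25 occupy positions 5–7 → each gets rank 5.
D has value 93 units → rank 1.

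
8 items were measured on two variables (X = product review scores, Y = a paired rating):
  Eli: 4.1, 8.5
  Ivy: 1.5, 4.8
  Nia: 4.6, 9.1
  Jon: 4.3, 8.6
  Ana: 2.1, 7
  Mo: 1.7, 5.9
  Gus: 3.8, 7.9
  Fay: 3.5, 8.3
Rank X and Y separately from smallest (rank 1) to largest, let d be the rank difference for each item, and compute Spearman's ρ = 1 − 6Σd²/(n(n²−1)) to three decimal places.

0.976

Ranks of variable 1: 6, 1, 8, 7, 3, 2, 5, 4
Ranks of variable 2: 6, 1, 8, 7, 3, 2, 4, 5
d = r₁ − r₂: 0, 0, 0, 0, 0, 0, 1, -1
d²: 0, 0, 0, 0, 0, 0, 1, 1; Σd² = 2
ρ = 1 − 6·2/(8·63) = 1 − 12/504 = 0.976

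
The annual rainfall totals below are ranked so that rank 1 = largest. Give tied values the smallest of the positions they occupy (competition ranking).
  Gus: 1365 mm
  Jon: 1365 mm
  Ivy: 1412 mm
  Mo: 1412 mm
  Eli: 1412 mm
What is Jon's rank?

4

Sorted (descending): 1412, 1412, 1412, 1365, 1365
The 3 values of 1412 occupy positions 1–3 → each gets rank 1.
The 2 values of 1365 occupy positions 4–5 → each gets rank 4.
Jon has value 1365 mm → rank 4.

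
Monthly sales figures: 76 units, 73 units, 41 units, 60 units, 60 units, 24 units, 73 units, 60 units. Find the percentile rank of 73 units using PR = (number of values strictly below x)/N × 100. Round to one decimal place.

N = 8.
Strictly below 73: 5. Equal to 73: 2.
PR = 5/8 × 100 = 62.5

62.5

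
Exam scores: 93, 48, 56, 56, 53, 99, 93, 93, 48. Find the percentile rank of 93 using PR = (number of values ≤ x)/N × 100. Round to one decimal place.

N = 9.
Strictly below 93: 5. Equal to 93: 3.
PR = 8/9 × 100 = 88.9

88.9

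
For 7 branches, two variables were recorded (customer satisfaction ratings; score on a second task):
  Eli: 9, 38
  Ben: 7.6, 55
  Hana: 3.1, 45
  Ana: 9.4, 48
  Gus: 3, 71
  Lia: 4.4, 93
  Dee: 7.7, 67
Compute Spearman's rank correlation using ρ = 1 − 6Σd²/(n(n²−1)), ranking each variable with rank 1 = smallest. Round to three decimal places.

Ranks of variable 1: 6, 4, 2, 7, 1, 3, 5
Ranks of variable 2: 1, 4, 2, 3, 6, 7, 5
d = r₁ − r₂: 5, 0, 0, 4, -5, -4, 0
d²: 25, 0, 0, 16, 25, 16, 0; Σd² = 82
ρ = 1 − 6·82/(7·48) = 1 − 492/336 = -0.464

-0.464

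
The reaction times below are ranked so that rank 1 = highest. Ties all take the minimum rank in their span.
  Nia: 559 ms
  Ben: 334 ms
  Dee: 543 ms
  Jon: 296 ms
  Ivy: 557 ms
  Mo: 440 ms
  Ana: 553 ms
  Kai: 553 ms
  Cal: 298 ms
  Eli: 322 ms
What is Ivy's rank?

2

Sorted (descending): 559, 557, 553, 553, 543, 440, 334, 322, 298, 296
The 2 values of 553 occupy positions 3–4 → each gets rank 3.
Ivy has value 557 ms → rank 2.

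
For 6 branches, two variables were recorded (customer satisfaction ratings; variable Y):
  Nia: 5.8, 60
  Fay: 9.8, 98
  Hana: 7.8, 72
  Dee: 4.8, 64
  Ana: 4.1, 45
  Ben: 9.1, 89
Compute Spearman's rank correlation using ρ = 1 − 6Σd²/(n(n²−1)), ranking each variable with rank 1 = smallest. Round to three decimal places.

0.943

Ranks of variable 1: 3, 6, 4, 2, 1, 5
Ranks of variable 2: 2, 6, 4, 3, 1, 5
d = r₁ − r₂: 1, 0, 0, -1, 0, 0
d²: 1, 0, 0, 1, 0, 0; Σd² = 2
ρ = 1 − 6·2/(6·35) = 1 − 12/210 = 0.943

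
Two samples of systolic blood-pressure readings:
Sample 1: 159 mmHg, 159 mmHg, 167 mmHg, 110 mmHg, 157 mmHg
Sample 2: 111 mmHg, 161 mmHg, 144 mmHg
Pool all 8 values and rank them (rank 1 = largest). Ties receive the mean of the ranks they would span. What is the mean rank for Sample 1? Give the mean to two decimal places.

4.20

Sorted (descending): 167, 161, 159, 159, 157, 144, 111, 110
The 2 values of 159 occupy positions 3–4 → average rank (3+4)/2 = 3.5.
Sample 1 values → pooled ranks: 159→3.5, 159→3.5, 167→1, 110→8, 157→5
Mean rank = (3.5 + 3.5 + 1 + 8 + 5) / 5 = 4.20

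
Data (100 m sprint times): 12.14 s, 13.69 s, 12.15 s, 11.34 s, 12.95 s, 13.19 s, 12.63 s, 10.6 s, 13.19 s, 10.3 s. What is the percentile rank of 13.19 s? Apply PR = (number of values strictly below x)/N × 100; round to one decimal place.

70.0

N = 10.
Strictly below 13.19: 7. Equal to 13.19: 2.
PR = 7/10 × 100 = 70.0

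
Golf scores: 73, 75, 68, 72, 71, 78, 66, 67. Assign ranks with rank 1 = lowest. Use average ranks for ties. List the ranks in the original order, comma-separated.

Sorted (ascending): 66, 67, 68, 71, 72, 73, 75, 78
No ties — each value takes its position as its rank.

6, 7, 3, 5, 4, 8, 1, 2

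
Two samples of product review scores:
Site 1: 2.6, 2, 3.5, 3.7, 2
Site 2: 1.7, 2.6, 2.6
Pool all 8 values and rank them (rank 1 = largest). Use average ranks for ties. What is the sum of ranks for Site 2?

Sorted (descending): 3.7, 3.5, 2.6, 2.6, 2.6, 2, 2, 1.7
The 3 values of 2.6 occupy positions 3–5 → average rank 4.
The 2 values of 2 occupy positions 6–7 → average rank (6+7)/2 = 6.5.
Site 2 values → pooled ranks: 1.7→8, 2.6→4, 2.6→4
Rank sum = 8 + 4 + 4 = 16

16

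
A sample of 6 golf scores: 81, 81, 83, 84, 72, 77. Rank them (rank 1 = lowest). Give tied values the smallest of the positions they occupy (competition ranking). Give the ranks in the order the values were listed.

3, 3, 5, 6, 1, 2

Sorted (ascending): 72, 77, 81, 81, 83, 84
The 2 values of 81 occupy positions 3–4 → each gets rank 3.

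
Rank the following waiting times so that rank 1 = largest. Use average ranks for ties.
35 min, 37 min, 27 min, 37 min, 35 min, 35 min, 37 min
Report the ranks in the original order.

5, 2, 7, 2, 5, 5, 2

Sorted (descending): 37, 37, 37, 35, 35, 35, 27
The 3 values of 37 occupy positions 1–3 → average rank 2.
The 3 values of 35 occupy positions 4–6 → average rank 5.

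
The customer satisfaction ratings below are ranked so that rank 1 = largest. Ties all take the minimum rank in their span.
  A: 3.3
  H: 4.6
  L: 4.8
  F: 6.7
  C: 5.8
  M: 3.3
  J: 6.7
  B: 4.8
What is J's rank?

Sorted (descending): 6.7, 6.7, 5.8, 4.8, 4.8, 4.6, 3.3, 3.3
The 2 values of 6.7 occupy positions 1–2 → each gets rank 1.
The 2 values of 4.8 occupy positions 4–5 → each gets rank 4.
The 2 values of 3.3 occupy positions 7–8 → each gets rank 7.
J has value 6.7 → rank 1.

1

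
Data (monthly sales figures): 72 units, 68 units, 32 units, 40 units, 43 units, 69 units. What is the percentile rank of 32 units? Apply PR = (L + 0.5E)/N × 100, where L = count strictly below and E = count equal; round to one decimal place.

8.3

N = 6.
Strictly below 32: 0. Equal to 32: 1.
PR = (0 + 0.5·1)/6 × 100 = 8.3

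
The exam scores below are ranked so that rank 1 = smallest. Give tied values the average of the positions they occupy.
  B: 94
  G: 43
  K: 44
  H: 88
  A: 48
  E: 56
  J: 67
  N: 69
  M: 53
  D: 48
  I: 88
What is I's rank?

9.5

Sorted (ascending): 43, 44, 48, 48, 53, 56, 67, 69, 88, 88, 94
The 2 values of 48 occupy positions 3–4 → average rank (3+4)/2 = 3.5.
The 2 values of 88 occupy positions 9–10 → average rank (9+10)/2 = 9.5.
I has value 88 → rank 9.5.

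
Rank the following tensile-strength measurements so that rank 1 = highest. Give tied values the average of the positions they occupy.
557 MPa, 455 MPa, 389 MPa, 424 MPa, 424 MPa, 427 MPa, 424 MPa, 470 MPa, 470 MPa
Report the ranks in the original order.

Sorted (descending): 557, 470, 470, 455, 427, 424, 424, 424, 389
The 2 values of 470 occupy positions 2–3 → average rank (2+3)/2 = 2.5.
The 3 values of 424 occupy positions 6–8 → average rank 7.

1, 4, 9, 7, 7, 5, 7, 2.5, 2.5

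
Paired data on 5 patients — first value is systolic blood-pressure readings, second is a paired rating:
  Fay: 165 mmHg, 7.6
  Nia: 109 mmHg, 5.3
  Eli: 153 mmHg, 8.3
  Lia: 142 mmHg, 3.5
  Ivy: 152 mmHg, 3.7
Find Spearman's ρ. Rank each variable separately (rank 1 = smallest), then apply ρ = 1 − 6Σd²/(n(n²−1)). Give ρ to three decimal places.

0.600

Ranks of variable 1: 5, 1, 4, 2, 3
Ranks of variable 2: 4, 3, 5, 1, 2
d = r₁ − r₂: 1, -2, -1, 1, 1
d²: 1, 4, 1, 1, 1; Σd² = 8
ρ = 1 − 6·8/(5·24) = 1 − 48/120 = 0.600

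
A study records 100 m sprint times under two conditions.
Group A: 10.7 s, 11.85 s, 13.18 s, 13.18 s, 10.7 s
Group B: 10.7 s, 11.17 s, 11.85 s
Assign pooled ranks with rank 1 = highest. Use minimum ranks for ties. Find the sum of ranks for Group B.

Sorted (descending): 13.18, 13.18, 11.85, 11.85, 11.17, 10.7, 10.7, 10.7
The 2 values of 13.18 occupy positions 1–2 → each gets rank 1.
The 2 values of 11.85 occupy positions 3–4 → each gets rank 3.
The 3 values of 10.7 occupy positions 6–8 → each gets rank 6.
Group B values → pooled ranks: 10.7→6, 11.17→5, 11.85→3
Rank sum = 6 + 5 + 3 = 14

14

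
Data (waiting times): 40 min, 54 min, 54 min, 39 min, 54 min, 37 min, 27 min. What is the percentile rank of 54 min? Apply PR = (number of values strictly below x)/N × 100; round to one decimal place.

57.1

N = 7.
Strictly below 54: 4. Equal to 54: 3.
PR = 4/7 × 100 = 57.1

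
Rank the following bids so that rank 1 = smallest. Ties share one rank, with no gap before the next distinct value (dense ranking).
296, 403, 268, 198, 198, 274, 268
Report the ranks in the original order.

4, 5, 2, 1, 1, 3, 2

Sorted (ascending): 198, 198, 268, 268, 274, 296, 403
The 2 values of 198 share dense rank 1.
The 2 values of 268 share dense rank 2.
Remaining distinct values take the next consecutive integers.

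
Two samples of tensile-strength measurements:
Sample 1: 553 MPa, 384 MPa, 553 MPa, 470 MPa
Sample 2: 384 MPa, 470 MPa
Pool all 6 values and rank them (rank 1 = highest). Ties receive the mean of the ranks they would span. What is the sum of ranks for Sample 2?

9

Sorted (descending): 553, 553, 470, 470, 384, 384
The 2 values of 553 occupy positions 1–2 → average rank (1+2)/2 = 1.5.
The 2 values of 470 occupy positions 3–4 → average rank (3+4)/2 = 3.5.
The 2 values of 384 occupy positions 5–6 → average rank (5+6)/2 = 5.5.
Sample 2 values → pooled ranks: 384→5.5, 470→3.5
Rank sum = 5.5 + 3.5 = 9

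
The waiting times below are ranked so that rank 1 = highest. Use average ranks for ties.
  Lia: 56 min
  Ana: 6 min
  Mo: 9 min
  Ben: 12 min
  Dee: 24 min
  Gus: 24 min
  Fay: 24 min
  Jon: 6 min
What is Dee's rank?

3

Sorted (descending): 56, 24, 24, 24, 12, 9, 6, 6
The 3 values of 24 occupy positions 2–4 → average rank 3.
The 2 values of 6 occupy positions 7–8 → average rank (7+8)/2 = 7.5.
Dee has value 24 min → rank 3.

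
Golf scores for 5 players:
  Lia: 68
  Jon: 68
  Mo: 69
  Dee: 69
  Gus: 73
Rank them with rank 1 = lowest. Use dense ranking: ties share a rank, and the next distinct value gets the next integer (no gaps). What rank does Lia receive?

1

Sorted (ascending): 68, 68, 69, 69, 73
The 2 values of 68 share dense rank 1.
The 2 values of 69 share dense rank 2.
Remaining distinct values take the next consecutive integers.
Lia has value 68 → rank 1.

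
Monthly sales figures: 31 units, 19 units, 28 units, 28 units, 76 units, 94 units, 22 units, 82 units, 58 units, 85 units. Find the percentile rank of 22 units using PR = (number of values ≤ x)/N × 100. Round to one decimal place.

20.0

N = 10.
Strictly below 22: 1. Equal to 22: 1.
PR = 2/10 × 100 = 20.0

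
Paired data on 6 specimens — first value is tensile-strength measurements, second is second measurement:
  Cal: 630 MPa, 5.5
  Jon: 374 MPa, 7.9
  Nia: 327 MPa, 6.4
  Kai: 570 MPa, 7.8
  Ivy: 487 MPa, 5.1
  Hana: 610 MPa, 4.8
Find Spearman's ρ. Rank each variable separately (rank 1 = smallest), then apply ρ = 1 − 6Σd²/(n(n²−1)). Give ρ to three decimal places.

-0.486

Ranks of variable 1: 6, 2, 1, 4, 3, 5
Ranks of variable 2: 3, 6, 4, 5, 2, 1
d = r₁ − r₂: 3, -4, -3, -1, 1, 4
d²: 9, 16, 9, 1, 1, 16; Σd² = 52
ρ = 1 − 6·52/(6·35) = 1 − 312/210 = -0.486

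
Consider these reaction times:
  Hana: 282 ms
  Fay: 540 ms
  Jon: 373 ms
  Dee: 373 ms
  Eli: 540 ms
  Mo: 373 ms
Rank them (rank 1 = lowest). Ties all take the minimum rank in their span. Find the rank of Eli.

5

Sorted (ascending): 282, 373, 373, 373, 540, 540
The 3 values of 373 occupy positions 2–4 → each gets rank 2.
The 2 values of 540 occupy positions 5–6 → each gets rank 5.
Eli has value 540 ms → rank 5.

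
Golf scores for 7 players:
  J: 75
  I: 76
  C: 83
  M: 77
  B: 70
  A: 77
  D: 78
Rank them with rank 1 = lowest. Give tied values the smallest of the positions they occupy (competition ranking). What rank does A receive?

4

Sorted (ascending): 70, 75, 76, 77, 77, 78, 83
The 2 values of 77 occupy positions 4–5 → each gets rank 4.
A has value 77 → rank 4.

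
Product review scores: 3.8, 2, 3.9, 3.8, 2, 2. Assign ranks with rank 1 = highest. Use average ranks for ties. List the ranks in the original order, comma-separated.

Sorted (descending): 3.9, 3.8, 3.8, 2, 2, 2
The 2 values of 3.8 occupy positions 2–3 → average rank (2+3)/2 = 2.5.
The 3 values of 2 occupy positions 4–6 → average rank 5.

2.5, 5, 1, 2.5, 5, 5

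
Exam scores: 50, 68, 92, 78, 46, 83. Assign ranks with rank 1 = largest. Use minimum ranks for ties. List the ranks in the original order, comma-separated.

5, 4, 1, 3, 6, 2

Sorted (descending): 92, 83, 78, 68, 50, 46
No ties — each value takes its position as its rank.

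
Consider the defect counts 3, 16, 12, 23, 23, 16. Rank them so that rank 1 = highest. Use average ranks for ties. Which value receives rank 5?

Sorted (descending): 23, 23, 16, 16, 12, 3
The 2 values of 23 occupy positions 1–2 → average rank (1+2)/2 = 1.5.
The 2 values of 16 occupy positions 3–4 → average rank (3+4)/2 = 3.5.
Rank 5 → value 12.

12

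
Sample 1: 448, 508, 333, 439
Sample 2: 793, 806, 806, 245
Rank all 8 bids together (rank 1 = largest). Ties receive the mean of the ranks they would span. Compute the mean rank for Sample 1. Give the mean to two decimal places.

Sorted (descending): 806, 806, 793, 508, 448, 439, 333, 245
The 2 values of 806 occupy positions 1–2 → average rank (1+2)/2 = 1.5.
Sample 1 values → pooled ranks: 448→5, 508→4, 333→7, 439→6
Mean rank = (5 + 4 + 7 + 6) / 4 = 5.50

5.50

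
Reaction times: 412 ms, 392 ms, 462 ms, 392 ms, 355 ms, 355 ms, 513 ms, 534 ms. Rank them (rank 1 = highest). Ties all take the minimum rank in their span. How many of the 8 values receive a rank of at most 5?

6

Sorted (descending): 534, 513, 462, 412, 392, 392, 355, 355
The 2 values of 392 occupy positions 5–6 → each gets rank 5.
The 2 values of 355 occupy positions 7–8 → each gets rank 7.
Ranks ≤ 5: {1, 2, 3, 4, 5, 5} → 6 values.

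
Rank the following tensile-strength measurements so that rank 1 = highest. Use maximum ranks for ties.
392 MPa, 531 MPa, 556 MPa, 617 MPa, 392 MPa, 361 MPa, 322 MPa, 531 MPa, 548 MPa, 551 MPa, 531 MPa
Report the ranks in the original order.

Sorted (descending): 617, 556, 551, 548, 531, 531, 531, 392, 392, 361, 322
The 3 values of 531 occupy positions 5–7 → each gets rank 7.
The 2 values of 392 occupy positions 8–9 → each gets rank 9.

9, 7, 2, 1, 9, 10, 11, 7, 4, 3, 7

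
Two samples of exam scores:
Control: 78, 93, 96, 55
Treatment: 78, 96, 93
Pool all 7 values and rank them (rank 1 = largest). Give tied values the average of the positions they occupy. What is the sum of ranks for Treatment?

10.5

Sorted (descending): 96, 96, 93, 93, 78, 78, 55
The 2 values of 96 occupy positions 1–2 → average rank (1+2)/2 = 1.5.
The 2 values of 93 occupy positions 3–4 → average rank (3+4)/2 = 3.5.
The 2 values of 78 occupy positions 5–6 → average rank (5+6)/2 = 5.5.
Treatment values → pooled ranks: 78→5.5, 96→1.5, 93→3.5
Rank sum = 5.5 + 1.5 + 3.5 = 10.5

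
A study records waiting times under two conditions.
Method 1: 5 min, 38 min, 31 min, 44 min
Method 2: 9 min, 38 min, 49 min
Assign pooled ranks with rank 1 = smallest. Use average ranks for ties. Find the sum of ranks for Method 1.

14.5

Sorted (ascending): 5, 9, 31, 38, 38, 44, 49
The 2 values of 38 occupy positions 4–5 → average rank (4+5)/2 = 4.5.
Method 1 values → pooled ranks: 5→1, 38→4.5, 31→3, 44→6
Rank sum = 1 + 4.5 + 3 + 6 = 14.5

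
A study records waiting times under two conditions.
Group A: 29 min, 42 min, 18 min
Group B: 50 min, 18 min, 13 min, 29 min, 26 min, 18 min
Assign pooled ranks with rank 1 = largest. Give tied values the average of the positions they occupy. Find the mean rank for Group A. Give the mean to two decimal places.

Sorted (descending): 50, 42, 29, 29, 26, 18, 18, 18, 13
The 2 values of 29 occupy positions 3–4 → average rank (3+4)/2 = 3.5.
The 3 values of 18 occupy positions 6–8 → average rank 7.
Group A values → pooled ranks: 29→3.5, 42→2, 18→7
Mean rank = (3.5 + 2 + 7) / 3 = 4.17

4.17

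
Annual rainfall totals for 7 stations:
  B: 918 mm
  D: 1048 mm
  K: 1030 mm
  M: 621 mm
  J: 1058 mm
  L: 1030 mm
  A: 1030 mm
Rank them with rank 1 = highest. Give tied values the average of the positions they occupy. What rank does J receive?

1

Sorted (descending): 1058, 1048, 1030, 1030, 1030, 918, 621
The 3 values of 1030 occupy positions 3–5 → average rank 4.
J has value 1058 mm → rank 1.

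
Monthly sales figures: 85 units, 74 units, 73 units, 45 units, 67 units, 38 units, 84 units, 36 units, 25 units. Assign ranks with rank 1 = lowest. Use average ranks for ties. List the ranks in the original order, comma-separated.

Sorted (ascending): 25, 36, 38, 45, 67, 73, 74, 84, 85
No ties — each value takes its position as its rank.

9, 7, 6, 4, 5, 3, 8, 2, 1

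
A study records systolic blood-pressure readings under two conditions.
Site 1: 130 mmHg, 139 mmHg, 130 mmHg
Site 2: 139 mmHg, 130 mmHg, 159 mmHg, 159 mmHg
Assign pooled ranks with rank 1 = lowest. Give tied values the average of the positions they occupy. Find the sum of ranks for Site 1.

Sorted (ascending): 130, 130, 130, 139, 139, 159, 159
The 3 values of 130 occupy positions 1–3 → average rank 2.
The 2 values of 139 occupy positions 4–5 → average rank (4+5)/2 = 4.5.
The 2 values of 159 occupy positions 6–7 → average rank (6+7)/2 = 6.5.
Site 1 values → pooled ranks: 130→2, 139→4.5, 130→2
Rank sum = 2 + 4.5 + 2 = 8.5

8.5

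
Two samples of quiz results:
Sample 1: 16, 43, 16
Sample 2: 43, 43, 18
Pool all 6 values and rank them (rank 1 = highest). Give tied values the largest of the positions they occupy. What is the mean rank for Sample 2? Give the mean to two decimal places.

Sorted (descending): 43, 43, 43, 18, 16, 16
The 3 values of 43 occupy positions 1–3 → each gets rank 3.
The 2 values of 16 occupy positions 5–6 → each gets rank 6.
Sample 2 values → pooled ranks: 43→3, 43→3, 18→4
Mean rank = (3 + 3 + 4) / 3 = 3.33

3.33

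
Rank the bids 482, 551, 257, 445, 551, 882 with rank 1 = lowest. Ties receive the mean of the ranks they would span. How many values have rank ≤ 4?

3

Sorted (ascending): 257, 445, 482, 551, 551, 882
The 2 values of 551 occupy positions 4–5 → average rank (4+5)/2 = 4.5.
Ranks ≤ 4: {1, 2, 3} → 3 values.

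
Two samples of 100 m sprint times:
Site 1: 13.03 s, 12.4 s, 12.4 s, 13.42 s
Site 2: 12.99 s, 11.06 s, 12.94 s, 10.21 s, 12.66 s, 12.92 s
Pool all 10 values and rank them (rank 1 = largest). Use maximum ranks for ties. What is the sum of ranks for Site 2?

Sorted (descending): 13.42, 13.03, 12.99, 12.94, 12.92, 12.66, 12.4, 12.4, 11.06, 10.21
The 2 values of 12.4 occupy positions 7–8 → each gets rank 8.
Site 2 values → pooled ranks: 12.99→3, 11.06→9, 12.94→4, 10.21→10, 12.66→6, 12.92→5
Rank sum = 3 + 9 + 4 + 10 + 6 + 5 = 37

37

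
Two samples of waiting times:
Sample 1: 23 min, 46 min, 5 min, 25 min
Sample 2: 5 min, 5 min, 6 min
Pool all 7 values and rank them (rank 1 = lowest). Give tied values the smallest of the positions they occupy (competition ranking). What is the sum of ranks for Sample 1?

Sorted (ascending): 5, 5, 5, 6, 23, 25, 46
The 3 values of 5 occupy positions 1–3 → each gets rank 1.
Sample 1 values → pooled ranks: 23→5, 46→7, 5→1, 25→6
Rank sum = 5 + 7 + 1 + 6 = 19

19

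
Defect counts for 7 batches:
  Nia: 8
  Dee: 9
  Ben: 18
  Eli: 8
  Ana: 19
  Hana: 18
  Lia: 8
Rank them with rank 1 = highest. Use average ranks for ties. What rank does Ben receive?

Sorted (descending): 19, 18, 18, 9, 8, 8, 8
The 2 values of 18 occupy positions 2–3 → average rank (2+3)/2 = 2.5.
The 3 values of 8 occupy positions 5–7 → average rank 6.
Ben has value 18 → rank 2.5.

2.5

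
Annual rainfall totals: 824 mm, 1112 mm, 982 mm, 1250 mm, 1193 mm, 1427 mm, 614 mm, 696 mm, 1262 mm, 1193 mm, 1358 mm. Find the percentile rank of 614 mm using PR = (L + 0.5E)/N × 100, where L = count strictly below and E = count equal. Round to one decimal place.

N = 11.
Strictly below 614: 0. Equal to 614: 1.
PR = (0 + 0.5·1)/11 × 100 = 4.5

4.5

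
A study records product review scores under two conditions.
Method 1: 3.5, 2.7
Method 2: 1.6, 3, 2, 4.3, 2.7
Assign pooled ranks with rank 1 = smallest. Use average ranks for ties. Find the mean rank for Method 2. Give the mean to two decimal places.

3.70

Sorted (ascending): 1.6, 2, 2.7, 2.7, 3, 3.5, 4.3
The 2 values of 2.7 occupy positions 3–4 → average rank (3+4)/2 = 3.5.
Method 2 values → pooled ranks: 1.6→1, 3→5, 2→2, 4.3→7, 2.7→3.5
Mean rank = (1 + 5 + 2 + 7 + 3.5) / 5 = 3.70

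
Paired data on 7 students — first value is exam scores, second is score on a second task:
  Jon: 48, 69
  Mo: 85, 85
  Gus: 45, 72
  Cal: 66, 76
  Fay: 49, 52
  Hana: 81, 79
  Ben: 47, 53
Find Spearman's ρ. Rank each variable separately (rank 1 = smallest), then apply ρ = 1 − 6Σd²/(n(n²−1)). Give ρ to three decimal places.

0.679

Ranks of variable 1: 3, 7, 1, 5, 4, 6, 2
Ranks of variable 2: 3, 7, 4, 5, 1, 6, 2
d = r₁ − r₂: 0, 0, -3, 0, 3, 0, 0
d²: 0, 0, 9, 0, 9, 0, 0; Σd² = 18
ρ = 1 − 6·18/(7·48) = 1 − 108/336 = 0.679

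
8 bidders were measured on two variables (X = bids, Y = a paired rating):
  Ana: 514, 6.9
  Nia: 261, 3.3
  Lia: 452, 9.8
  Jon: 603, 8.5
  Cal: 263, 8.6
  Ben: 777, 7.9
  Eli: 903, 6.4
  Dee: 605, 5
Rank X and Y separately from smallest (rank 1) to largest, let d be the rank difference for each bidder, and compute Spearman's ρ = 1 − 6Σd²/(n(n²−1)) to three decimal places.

-0.143

Ranks of variable 1: 4, 1, 3, 5, 2, 7, 8, 6
Ranks of variable 2: 4, 1, 8, 6, 7, 5, 3, 2
d = r₁ − r₂: 0, 0, -5, -1, -5, 2, 5, 4
d²: 0, 0, 25, 1, 25, 4, 25, 16; Σd² = 96
ρ = 1 − 6·96/(8·63) = 1 − 576/504 = -0.143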